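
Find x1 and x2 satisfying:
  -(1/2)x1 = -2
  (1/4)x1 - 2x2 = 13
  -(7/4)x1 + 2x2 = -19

Row-reduce the augmented matrix:
R1 ← R1 / (-1/2).
R2 ← R2 − 1/4·R1.
R3 ← R3 + 7/4·R1.
R2 ← R2 / (-2).
R3 ← R3 − 2·R2.
R3 reduces to 0 = 0, so the extra equation is consistent.
Reading off the reduced rows gives x1 = 4, x2 = -6.

x1 = 4, x2 = -6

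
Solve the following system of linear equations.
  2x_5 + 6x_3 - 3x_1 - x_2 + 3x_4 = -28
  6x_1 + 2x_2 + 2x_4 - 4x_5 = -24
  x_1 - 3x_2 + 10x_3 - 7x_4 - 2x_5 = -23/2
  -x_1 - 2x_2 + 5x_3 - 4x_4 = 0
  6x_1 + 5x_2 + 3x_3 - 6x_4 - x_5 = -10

no solution

Row-reduce:
R1 ← R1 / (-3).
R2 ← R2 − 6·R1.
R3 ← R3 − 1·R1.
R4 ← R4 + 1·R1.
R5 ← R5 − 6·R1.
Swap R2 and R3.
R2 ← R2 / (-10/3).
R1 ← R1 − 1/3·R2.
R4 ← R4 + 5/3·R2.
R5 ← R5 − 3·R2.
R3 ← R3 / (12).
R1 ← R1 + 4/5·R3.
R2 ← R2 + 18/5·R3.
R4 ← R4 + 3·R3.
R5 ← R5 − 129/5·R3.
Swap R4 and R5.
R4 ← R4 / (-113/5).
R1 ← R1 + 16/15·R4.
R2 ← R2 − 21/5·R4.
R3 ← R3 − 2/3·R4.
Row 5 reduces to 0 = -1/4, a contradiction. The system is inconsistent.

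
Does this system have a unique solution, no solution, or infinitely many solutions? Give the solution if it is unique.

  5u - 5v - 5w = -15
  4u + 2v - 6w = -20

Row-reduce:
R1 ← R1 / (5).
R2 ← R2 − 4·R1.
R2 ← R2 / (6).
R1 ← R1 + 1·R2.
Rank is 2 with 3 unknowns, leaving w free.

infinitely many solutions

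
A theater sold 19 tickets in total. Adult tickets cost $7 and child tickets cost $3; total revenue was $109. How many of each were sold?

adult tickets: 13, child tickets: 6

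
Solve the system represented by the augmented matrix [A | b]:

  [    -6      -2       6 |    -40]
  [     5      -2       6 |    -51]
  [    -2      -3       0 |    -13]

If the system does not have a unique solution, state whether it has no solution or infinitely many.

x_1 = -1, x_2 = 5, x_3 = -6

Row-reduce the augmented matrix:
R1 ← R1 / (-6).
R2 ← R2 − 5·R1.
R3 ← R3 + 2·R1.
R2 ← R2 / (-11/3).
R1 ← R1 − 1/3·R2.
R3 ← R3 + 7/3·R2.
R3 ← R3 / (-9).
R2 ← R2 + 3·R3.
Reading off the reduced rows gives x_1 = -1, x_2 = 5, x_3 = -6.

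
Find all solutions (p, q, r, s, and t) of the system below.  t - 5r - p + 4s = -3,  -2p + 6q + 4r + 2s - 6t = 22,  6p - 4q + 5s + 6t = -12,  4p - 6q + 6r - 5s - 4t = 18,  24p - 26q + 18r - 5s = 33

Row-reduce:
R1 ← R1 / (-1).
R2 ← R2 + 2·R1.
R3 ← R3 − 6·R1.
R4 ← R4 − 4·R1.
R5 ← R5 − 24·R1.
R2 ← R2 / (6).
R3 ← R3 + 4·R2.
R4 ← R4 + 6·R2.
R5 ← R5 + 26·R2.
R3 ← R3 / (-62/3).
R1 ← R1 − 5·R3.
R2 ← R2 − 7/3·R3.
R5 ← R5 + 124/3·R3.
R4 ← R4 / (5).
R1 ← R1 − 127/62·R4.
R2 ← R2 − 113/62·R4.
R3 ← R3 + 75/62·R4.
R5 ← R5 − 15·R4.
Row 5 reduces to 0 = 3, a contradiction. The system is inconsistent.

no solution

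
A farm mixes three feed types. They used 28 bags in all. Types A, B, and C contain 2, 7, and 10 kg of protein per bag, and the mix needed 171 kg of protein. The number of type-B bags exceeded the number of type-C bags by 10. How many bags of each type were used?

type-A bags: 8, type-B bags: 15, type-C bags: 5

Let a = type-A bags, b = type-B bags, c = type-C bags.
  c + a + b = 28
  7b + 10c + 2a = 171
  b - c = 10
Row-reduce the augmented matrix:
R2 ← R2 − 2·R1.
R2 ← R2 / (5).
R1 ← R1 − 1·R2.
R3 ← R3 − 1·R2.
R3 ← R3 / (-13/5).
R1 ← R1 + 3/5·R3.
R2 ← R2 − 8/5·R3.
Reading off the reduced rows gives a = 8, b = 15, c = 5.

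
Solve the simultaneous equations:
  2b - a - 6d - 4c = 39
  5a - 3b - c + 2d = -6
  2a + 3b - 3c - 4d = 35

Row-reduce:
R1 ← R1 / (-1).
R2 ← R2 − 5·R1.
R3 ← R3 − 2·R1.
R2 ← R2 / (7).
R1 ← R1 + 2·R2.
R3 ← R3 − 7·R2.
R3 ← R3 / (10).
R1 ← R1 + 2·R3.
R2 ← R2 + 3·R3.
Rank is 3 with 4 unknowns, leaving d free.

infinitely many solutions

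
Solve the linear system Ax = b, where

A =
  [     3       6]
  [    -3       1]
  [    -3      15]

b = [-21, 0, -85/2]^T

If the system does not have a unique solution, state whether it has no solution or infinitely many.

no solution

Row-reduce:
R1 ← R1 / (3).
R2 ← R2 + 3·R1.
R3 ← R3 + 3·R1.
R2 ← R2 / (7).
R1 ← R1 − 2·R2.
R3 ← R3 − 21·R2.
Row 3 reduces to 0 = -1/2, a contradiction. The system is inconsistent.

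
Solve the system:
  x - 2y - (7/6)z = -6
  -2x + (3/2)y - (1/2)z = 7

Row-reduce:
R2 ← R2 + 2·R1.
R2 ← R2 / (-5/2).
R1 ← R1 + 2·R2.
Rank is 2 with 3 unknowns, leaving z free.

infinitely many solutions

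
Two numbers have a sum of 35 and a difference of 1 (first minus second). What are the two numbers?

first number: 18, second number: 17

Let x = first number, y = second number.
  x + y = 35
  x - y = 1
Row-reduce the augmented matrix:
R2 ← R2 − 1·R1.
R2 ← R2 / (-2).
R1 ← R1 − 1·R2.
Reading off the reduced rows gives x = 18, y = 17.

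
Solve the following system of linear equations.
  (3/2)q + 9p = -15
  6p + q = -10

infinitely many solutions

Row-reduce:
R1 ← R1 / (9).
R2 ← R2 − 6·R1.
Rank is 1 with 2 unknowns, leaving q free.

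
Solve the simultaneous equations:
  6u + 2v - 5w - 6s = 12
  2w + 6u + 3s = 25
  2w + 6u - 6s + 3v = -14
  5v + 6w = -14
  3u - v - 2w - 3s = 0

u = 3, v = 2, w = -4, s = 5

Row-reduce the augmented matrix:
R1 ← R1 / (6).
R2 ← R2 − 6·R1.
R3 ← R3 − 6·R1.
R5 ← R5 − 3·R1.
R2 ← R2 / (-2).
R1 ← R1 − 1/3·R2.
R3 ← R3 − 1·R2.
R4 ← R4 − 5·R2.
R5 ← R5 + 2·R2.
R3 ← R3 / (21/2).
R1 ← R1 − 1/3·R3.
R2 ← R2 + 7/2·R3.
R4 ← R4 − 47/2·R3.
R5 ← R5 + 13/2·R3.
R4 ← R4 / (87/7).
R1 ← R1 − 5/14·R4.
R2 ← R2 + 3·R4.
R3 ← R3 − 3/7·R4.
R5 ← R5 + 87/14·R4.
R5 reduces to 0 = 0, so the extra equation is consistent.
Reading off the reduced rows gives u = 3, v = 2, w = -4, s = 5.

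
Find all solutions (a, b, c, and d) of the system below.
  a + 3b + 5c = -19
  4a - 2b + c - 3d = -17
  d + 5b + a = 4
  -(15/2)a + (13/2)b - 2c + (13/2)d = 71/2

no solution

Row-reduce:
R2 ← R2 − 4·R1.
R3 ← R3 − 1·R1.
R4 ← R4 + 15/2·R1.
R2 ← R2 / (-14).
R1 ← R1 − 3·R2.
R3 ← R3 − 2·R2.
R4 ← R4 − 29·R2.
R3 ← R3 / (-54/7).
R1 ← R1 − 13/14·R3.
R2 ← R2 − 19/14·R3.
R4 ← R4 + 27/7·R3.
Row 4 reduces to 0 = -1/2, a contradiction. The system is inconsistent.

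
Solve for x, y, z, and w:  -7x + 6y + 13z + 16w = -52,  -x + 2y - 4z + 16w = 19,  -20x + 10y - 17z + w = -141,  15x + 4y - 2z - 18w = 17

Row-reduce the augmented matrix:
R1 ← R1 / (-7).
R2 ← R2 + 1·R1.
R3 ← R3 + 20·R1.
R4 ← R4 − 15·R1.
R2 ← R2 / (8/7).
R1 ← R1 + 6/7·R2.
R3 ← R3 + 50/7·R2.
R4 ← R4 − 118/7·R2.
R3 ← R3 / (-363/4).
R1 ← R1 + 25/4·R3.
R2 ← R2 + 41/8·R3.
R4 ← R4 − 449/4·R3.
R4 ← R4 / (-49109/363).
R1 ← R1 − 1879/363·R4.
R2 ← R2 − 7031/726·R4.
R3 ← R3 + 164/363·R4.
Reading off the reduced rows gives x = 5, y = -6, z = -1, w = 2.

x = 5, y = -6, z = -1, w = 2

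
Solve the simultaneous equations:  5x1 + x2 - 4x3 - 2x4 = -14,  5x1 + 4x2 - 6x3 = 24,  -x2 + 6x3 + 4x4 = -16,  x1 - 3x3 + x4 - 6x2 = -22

x1 = -6, x2 = 6, x3 = -5, x4 = 5

Row-reduce the augmented matrix:
R1 ← R1 / (5).
R2 ← R2 − 5·R1.
R4 ← R4 − 1·R1.
R2 ← R2 / (3).
R1 ← R1 − 1/5·R2.
R3 ← R3 + 1·R2.
R4 ← R4 + 31/5·R2.
R3 ← R3 / (16/3).
R1 ← R1 + 2/3·R3.
R2 ← R2 + 2/3·R3.
R4 ← R4 + 19/3·R3.
R4 ← R4 / (443/40).
R1 ← R1 − 1/20·R4.
R2 ← R2 − 5/4·R4.
R3 ← R3 − 7/8·R4.
Reading off the reduced rows gives x1 = -6, x2 = 6, x3 = -5, x4 = 5.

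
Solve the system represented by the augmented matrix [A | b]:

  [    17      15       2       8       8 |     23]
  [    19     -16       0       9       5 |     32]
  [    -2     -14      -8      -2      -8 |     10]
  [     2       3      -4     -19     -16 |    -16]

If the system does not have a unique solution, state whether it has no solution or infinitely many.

infinitely many solutions

Row-reduce:
R1 ← R1 / (17).
R2 ← R2 − 19·R1.
R3 ← R3 + 2·R1.
R4 ← R4 − 2·R1.
R2 ← R2 / (-557/17).
R1 ← R1 − 15/17·R2.
R3 ← R3 + 208/17·R2.
R4 ← R4 − 21/17·R2.
R3 ← R3 / (-3860/557).
R1 ← R1 − 32/557·R3.
R2 ← R2 − 38/557·R3.
R4 ← R4 + 2406/557·R3.
R4 ← R4 / (-18591/965).
R1 ← R1 − 447/965·R4.
R2 ← R2 + 12/965·R4.
R3 ← R3 − 301/1930·R4.
Rank is 4 with 5 unknowns, leaving x_5 free.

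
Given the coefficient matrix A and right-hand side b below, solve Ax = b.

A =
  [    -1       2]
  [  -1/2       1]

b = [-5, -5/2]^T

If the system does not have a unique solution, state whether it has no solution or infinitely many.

Row-reduce:
R1 ← R1 / (-1).
R2 ← R2 + 1/2·R1.
Rank is 1 with 2 unknowns, leaving x_2 free.

infinitely many solutions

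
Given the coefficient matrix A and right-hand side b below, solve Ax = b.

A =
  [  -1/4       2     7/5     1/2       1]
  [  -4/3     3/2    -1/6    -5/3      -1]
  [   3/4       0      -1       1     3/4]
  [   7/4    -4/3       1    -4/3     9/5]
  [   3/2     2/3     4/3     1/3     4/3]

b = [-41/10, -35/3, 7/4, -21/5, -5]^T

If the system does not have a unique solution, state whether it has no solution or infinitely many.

x_1 = -4, x_2 = -5, x_3 = 1, x_4 = 5, x_5 = 1

Row-reduce the augmented matrix:
R1 ← R1 / (-1/4).
R2 ← R2 + 4/3·R1.
R3 ← R3 − 3/4·R1.
R4 ← R4 − 7/4·R1.
R5 ← R5 − 3/2·R1.
R2 ← R2 / (-55/6).
R1 ← R1 + 8·R2.
R3 ← R3 − 6·R2.
R4 ← R4 − 38/3·R2.
R5 ← R5 − 38/3·R2.
R3 ← R3 / (-494/275).
R1 ← R1 − 292/275·R3.
R2 ← R2 − 229/275·R3.
R4 ← R4 − 208/825·R3.
R5 ← R5 + 224/275·R3.
R4 ← R4 / (-147/38).
R1 ← R1 − 391/247·R4.
R2 ← R2 − 313/988·R4.
R3 ← R3 − 185/988·R4.
R5 ← R5 + 618/247·R4.
R5 ← R5 / (-11794/9555).
R1 ← R1 − 73993/57330·R5.
R2 ← R2 − 116269/229320·R5.
R3 ← R3 − 10081/45864·R5.
R4 ← R4 − 4/2205·R5.
Reading off the reduced rows gives x_1 = -4, x_2 = -5, x_3 = 1, x_4 = 5, x_5 = 1.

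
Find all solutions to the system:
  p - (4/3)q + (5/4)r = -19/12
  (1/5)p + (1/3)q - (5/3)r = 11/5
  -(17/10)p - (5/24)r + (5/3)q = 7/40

infinitely many solutions

Row-reduce:
R2 ← R2 − 1/5·R1.
R3 ← R3 + 17/10·R1.
R2 ← R2 / (3/5).
R1 ← R1 + 4/3·R2.
R3 ← R3 + 3/5·R2.
Rank is 2 with 3 unknowns, leaving r free.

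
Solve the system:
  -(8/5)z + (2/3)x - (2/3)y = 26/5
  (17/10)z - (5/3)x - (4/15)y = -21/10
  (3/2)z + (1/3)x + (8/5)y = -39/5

Row-reduce:
R1 ← R1 / (2/3).
R2 ← R2 + 5/3·R1.
R3 ← R3 − 1/3·R1.
R2 ← R2 / (-29/15).
R1 ← R1 + 1·R2.
R3 ← R3 − 29/15·R2.
Row 3 reduces to 0 = 1/2, a contradiction. The system is inconsistent.

no solution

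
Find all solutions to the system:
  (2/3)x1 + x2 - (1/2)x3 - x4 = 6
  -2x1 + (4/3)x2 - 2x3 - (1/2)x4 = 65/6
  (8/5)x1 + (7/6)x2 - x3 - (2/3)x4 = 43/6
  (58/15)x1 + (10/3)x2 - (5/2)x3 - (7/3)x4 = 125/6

Row-reduce:
R1 ← R1 / (2/3).
R2 ← R2 + 2·R1.
R3 ← R3 − 8/5·R1.
R4 ← R4 − 58/15·R1.
R2 ← R2 / (13/3).
R1 ← R1 − 3/2·R2.
R3 ← R3 + 37/30·R2.
R4 ← R4 + 37/15·R2.
R3 ← R3 / (-207/260).
R1 ← R1 − 6/13·R3.
R2 ← R2 + 21/26·R3.
R4 ← R4 + 207/130·R3.
Row 4 reduces to 0 = 1/2, a contradiction. The system is inconsistent.

no solution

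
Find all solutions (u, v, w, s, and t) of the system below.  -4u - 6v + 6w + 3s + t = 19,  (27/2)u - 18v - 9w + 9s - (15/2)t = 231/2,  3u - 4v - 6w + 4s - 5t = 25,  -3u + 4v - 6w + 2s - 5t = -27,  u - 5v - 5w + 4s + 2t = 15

Row-reduce:
R1 ← R1 / (-4).
R2 ← R2 − 27/2·R1.
R3 ← R3 − 3·R1.
R4 ← R4 + 3·R1.
R5 ← R5 − 1·R1.
R2 ← R2 / (-153/4).
R1 ← R1 − 3/2·R2.
R3 ← R3 + 17/2·R2.
R4 ← R4 − 17/2·R2.
R5 ← R5 + 13/2·R2.
R3 ← R3 / (-4).
R1 ← R1 + 18/17·R3.
R2 ← R2 + 5/17·R3.
R4 ← R4 + 8·R3.
R5 ← R5 + 92/17·R3.
Swap R4 and R5.
R4 ← R4 / (-41/34).
R1 ← R1 + 9/17·R4.
R2 ← R2 + 11/17·R4.
R3 ← R3 + 1/2·R4.
Rank is 4 with 5 unknowns, leaving t free.

infinitely many solutions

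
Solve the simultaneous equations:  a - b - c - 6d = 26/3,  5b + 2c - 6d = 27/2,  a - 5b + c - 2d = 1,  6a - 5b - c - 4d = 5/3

a = -1/3, b = 1/2, c = 1/2, d = -5/3

Row-reduce the augmented matrix:
R3 ← R3 − 1·R1.
R4 ← R4 − 6·R1.
R2 ← R2 / (5).
R1 ← R1 + 1·R2.
R3 ← R3 + 4·R2.
R4 ← R4 − 1·R2.
R3 ← R3 / (18/5).
R1 ← R1 + 3/5·R3.
R2 ← R2 − 2/5·R3.
R4 ← R4 − 23/5·R3.
R4 ← R4 / (308/9).
R1 ← R1 + 22/3·R4.
R2 ← R2 + 10/9·R4.
R3 ← R3 + 2/9·R4.
Reading off the reduced rows gives a = -1/3, b = 1/2, c = 1/2, d = -5/3.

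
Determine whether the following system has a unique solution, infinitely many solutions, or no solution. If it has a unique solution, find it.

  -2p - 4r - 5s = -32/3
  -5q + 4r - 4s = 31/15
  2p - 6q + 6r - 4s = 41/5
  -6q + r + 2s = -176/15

Row-reduce the augmented matrix:
R1 ← R1 / (-2).
R3 ← R3 − 2·R1.
R2 ← R2 / (-5).
R3 ← R3 + 6·R2.
R4 ← R4 + 6·R2.
R3 ← R3 / (-14/5).
R1 ← R1 − 2·R3.
R2 ← R2 + 4/5·R3.
R4 ← R4 + 19/5·R3.
R4 ← R4 / (25/2).
R1 ← R1 + 1/2·R4.
R2 ← R2 − 2·R4.
R3 ← R3 − 3/2·R4.
Reading off the reduced rows gives p = 3/2, q = 11/5, r = 8/3, s = -3/5.

p = 3/2, q = 11/5, r = 8/3, s = -3/5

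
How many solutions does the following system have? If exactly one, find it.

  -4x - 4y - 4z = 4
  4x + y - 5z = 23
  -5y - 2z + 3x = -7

Row-reduce the augmented matrix:
R1 ← R1 / (-4).
R2 ← R2 − 4·R1.
R3 ← R3 − 3·R1.
R2 ← R2 / (-3).
R1 ← R1 − 1·R2.
R3 ← R3 + 8·R2.
R3 ← R3 / (19).
R1 ← R1 + 2·R3.
R2 ← R2 − 3·R3.
Reading off the reduced rows gives x = 0, y = 3, z = -4.

x = 0, y = 3, z = -4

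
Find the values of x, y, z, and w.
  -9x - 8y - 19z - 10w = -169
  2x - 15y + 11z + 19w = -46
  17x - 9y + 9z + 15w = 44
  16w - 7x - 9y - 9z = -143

x = 4, y = 6, z = 5, w = -1

Row-reduce the augmented matrix:
R1 ← R1 / (-9).
R2 ← R2 − 2·R1.
R3 ← R3 − 17·R1.
R4 ← R4 + 7·R1.
R2 ← R2 / (-151/9).
R1 ← R1 − 8/9·R2.
R3 ← R3 + 217/9·R2.
R4 ← R4 + 25/9·R2.
R3 ← R3 / (-5531/151).
R1 ← R1 − 373/151·R3.
R2 ← R2 + 61/151·R3.
R4 ← R4 − 703/151·R3.
R4 ← R4 / (96467/5531).
R1 ← R1 − 618/5531·R4.
R2 ← R2 + 3823/5531·R4.
R3 ← R3 − 4228/5531·R4.
Reading off the reduced rows gives x = 4, y = 6, z = 5, w = -1.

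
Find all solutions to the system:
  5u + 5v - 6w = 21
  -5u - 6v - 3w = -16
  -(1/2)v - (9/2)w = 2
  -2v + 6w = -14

no solution

Row-reduce:
R1 ← R1 / (5).
R2 ← R2 + 5·R1.
R2 ← R2 / (-1).
R1 ← R1 − 1·R2.
R3 ← R3 + 1/2·R2.
R4 ← R4 + 2·R2.
Swap R3 and R4.
R3 ← R3 / (24).
R1 ← R1 + 51/5·R3.
R2 ← R2 − 9·R3.
Row 4 reduces to 0 = -1/2, a contradiction. The system is inconsistent.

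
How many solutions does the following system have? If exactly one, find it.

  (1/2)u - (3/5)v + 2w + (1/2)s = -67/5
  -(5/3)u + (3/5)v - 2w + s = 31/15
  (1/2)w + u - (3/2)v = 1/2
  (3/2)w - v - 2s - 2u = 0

Row-reduce the augmented matrix:
R1 ← R1 / (1/2).
R2 ← R2 + 5/3·R1.
R3 ← R3 − 1·R1.
R4 ← R4 + 2·R1.
R2 ← R2 / (-7/5).
R1 ← R1 + 6/5·R2.
R3 ← R3 + 3/10·R2.
R4 ← R4 + 17/5·R2.
R3 ← R3 / (-9/2).
R2 ← R2 + 10/3·R3.
R4 ← R4 + 11/6·R3.
R4 ← R4 / (-1103/189).
R1 ← R1 + 9/7·R4.
R2 ← R2 + 20/27·R4.
R3 ← R3 − 22/63·R4.
Reading off the reduced rows gives u = 2, v = -1, w = -6, s = -6.

u = 2, v = -1, w = -6, s = -6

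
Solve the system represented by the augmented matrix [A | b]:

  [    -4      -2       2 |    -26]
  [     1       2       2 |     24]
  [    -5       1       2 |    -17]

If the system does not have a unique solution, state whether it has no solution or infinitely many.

x_1 = 6, x_2 = 5, x_3 = 4

Row-reduce the augmented matrix:
R1 ← R1 / (-4).
R2 ← R2 − 1·R1.
R3 ← R3 + 5·R1.
R2 ← R2 / (3/2).
R1 ← R1 − 1/2·R2.
R3 ← R3 − 7/2·R2.
R3 ← R3 / (-19/3).
R1 ← R1 + 4/3·R3.
R2 ← R2 − 5/3·R3.
Reading off the reduced rows gives x_1 = 6, x_2 = 5, x_3 = 4.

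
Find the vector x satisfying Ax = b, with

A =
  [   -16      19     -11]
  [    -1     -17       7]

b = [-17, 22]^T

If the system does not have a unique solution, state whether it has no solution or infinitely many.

Row-reduce:
R1 ← R1 / (-16).
R2 ← R2 + 1·R1.
R2 ← R2 / (-291/16).
R1 ← R1 + 19/16·R2.
Rank is 2 with 3 unknowns, leaving x_3 free.

infinitely many solutions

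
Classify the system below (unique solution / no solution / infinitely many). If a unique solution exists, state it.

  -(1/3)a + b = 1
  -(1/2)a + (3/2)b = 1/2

Row-reduce:
R1 ← R1 / (-1/3).
R2 ← R2 + 1/2·R1.
Row 2 reduces to 0 = -1, a contradiction. The system is inconsistent.

no solution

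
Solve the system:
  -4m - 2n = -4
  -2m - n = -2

Row-reduce:
R1 ← R1 / (-4).
R2 ← R2 + 2·R1.
Rank is 1 with 2 unknowns, leaving n free.

infinitely many solutions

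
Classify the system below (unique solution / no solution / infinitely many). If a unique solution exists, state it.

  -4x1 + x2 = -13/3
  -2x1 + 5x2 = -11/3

Row-reduce the augmented matrix:
R1 ← R1 / (-4).
R2 ← R2 + 2·R1.
R2 ← R2 / (9/2).
R1 ← R1 + 1/4·R2.
Reading off the reduced rows gives x1 = 1, x2 = -1/3.

x1 = 1, x2 = -1/3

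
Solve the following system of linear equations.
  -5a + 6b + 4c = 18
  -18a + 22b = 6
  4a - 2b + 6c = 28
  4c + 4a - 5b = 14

Row-reduce:
R1 ← R1 / (-5).
R2 ← R2 + 18·R1.
R3 ← R3 − 4·R1.
R4 ← R4 − 4·R1.
R2 ← R2 / (2/5).
R1 ← R1 + 6/5·R2.
R3 ← R3 − 14/5·R2.
R4 ← R4 + 1/5·R2.
R3 ← R3 / (110).
R1 ← R1 + 44·R3.
R2 ← R2 + 36·R3.
Row 4 reduces to 0 = -1, a contradiction. The system is inconsistent.

no solution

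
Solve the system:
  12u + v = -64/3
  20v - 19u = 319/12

u = -7/4, v = -1/3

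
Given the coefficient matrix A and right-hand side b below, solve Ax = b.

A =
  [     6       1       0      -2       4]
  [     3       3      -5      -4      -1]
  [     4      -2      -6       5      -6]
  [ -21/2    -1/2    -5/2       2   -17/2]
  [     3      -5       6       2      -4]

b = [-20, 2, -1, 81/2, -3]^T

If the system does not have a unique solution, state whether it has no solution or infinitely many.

Row-reduce:
R1 ← R1 / (6).
R2 ← R2 − 3·R1.
R3 ← R3 − 4·R1.
R4 ← R4 + 21/2·R1.
R5 ← R5 − 3·R1.
R2 ← R2 / (5/2).
R1 ← R1 − 1/6·R2.
R3 ← R3 + 8/3·R2.
R4 ← R4 − 5/4·R2.
R5 ← R5 + 11/2·R2.
R3 ← R3 / (-34/3).
R1 ← R1 − 1/3·R3.
R2 ← R2 + 2·R3.
R5 ← R5 + 5·R3.
Swap R4 and R5.
R4 ← R4 / (-847/170).
R1 ← R1 + 7/170·R4.
R2 ← R2 + 149/85·R4.
R3 ← R3 + 47/170·R4.
Row 5 reduces to 0 = -1/2, a contradiction. The system is inconsistent.

no solution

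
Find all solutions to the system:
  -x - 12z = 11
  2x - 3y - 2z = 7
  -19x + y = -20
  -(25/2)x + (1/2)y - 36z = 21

Row-reduce:
R1 ← R1 / (-1).
R2 ← R2 − 2·R1.
R3 ← R3 + 19·R1.
R4 ← R4 + 25/2·R1.
R2 ← R2 / (-3).
R3 ← R3 − 1·R2.
R4 ← R4 − 1/2·R2.
R3 ← R3 / (658/3).
R1 ← R1 − 12·R3.
R2 ← R2 − 26/3·R3.
R4 ← R4 − 329/3·R3.
Row 4 reduces to 0 = -2, a contradiction. The system is inconsistent.

no solution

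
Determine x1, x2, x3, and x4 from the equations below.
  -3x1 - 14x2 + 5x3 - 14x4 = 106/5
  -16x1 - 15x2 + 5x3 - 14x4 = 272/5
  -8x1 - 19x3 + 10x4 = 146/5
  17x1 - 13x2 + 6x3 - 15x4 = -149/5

Row-reduce the augmented matrix:
R1 ← R1 / (-3).
R2 ← R2 + 16·R1.
R3 ← R3 + 8·R1.
R4 ← R4 − 17·R1.
R2 ← R2 / (179/3).
R1 ← R1 − 14/3·R2.
R3 ← R3 − 112/3·R2.
R4 ← R4 + 277/3·R2.
R3 ← R3 / (-3361/179).
R1 ← R1 − 5/179·R3.
R2 ← R2 + 65/179·R3.
R4 ← R4 − 144/179·R3.
R4 ← R4 / (-171/3361).
R1 ← R1 + 216/3361·R4.
R2 ← R2 − 2808/3361·R4.
R3 ← R3 + 1678/3361·R4.
Reading off the reduced rows gives x1 = -12/5, x2 = -2, x3 = 0, x4 = 1.

x1 = -12/5, x2 = -2, x3 = 0, x4 = 1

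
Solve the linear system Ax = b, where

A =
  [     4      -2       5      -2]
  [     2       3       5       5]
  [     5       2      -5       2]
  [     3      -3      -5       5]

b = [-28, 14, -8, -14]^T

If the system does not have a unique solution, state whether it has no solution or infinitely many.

Row-reduce the augmented matrix:
R1 ← R1 / (4).
R2 ← R2 − 2·R1.
R3 ← R3 − 5·R1.
R4 ← R4 − 3·R1.
R2 ← R2 / (4).
R1 ← R1 + 1/2·R2.
R3 ← R3 − 9/2·R2.
R4 ← R4 + 3/2·R2.
R3 ← R3 / (-225/16).
R1 ← R1 − 25/16·R3.
R2 ← R2 − 5/8·R3.
R4 ← R4 + 125/16·R3.
R4 ← R4 / (10).
R2 ← R2 − 7/5·R4.
R3 ← R3 − 4/25·R4.
Reading off the reduced rows gives x_1 = -4, x_2 = 4, x_3 = 0, x_4 = 2.

x_1 = -4, x_2 = 4, x_3 = 0, x_4 = 2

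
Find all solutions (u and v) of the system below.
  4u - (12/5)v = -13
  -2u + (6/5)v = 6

no solution

Row-reduce:
R1 ← R1 / (4).
R2 ← R2 + 2·R1.
Row 2 reduces to 0 = -1/2, a contradiction. The system is inconsistent.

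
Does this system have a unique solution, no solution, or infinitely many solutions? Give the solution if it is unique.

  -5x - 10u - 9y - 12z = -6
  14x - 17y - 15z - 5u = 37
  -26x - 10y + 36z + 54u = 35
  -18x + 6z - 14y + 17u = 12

Row-reduce:
R1 ← R1 / (-5).
R2 ← R2 − 14·R1.
R3 ← R3 + 26·R1.
R4 ← R4 + 18·R1.
R2 ← R2 / (-211/5).
R1 ← R1 − 9/5·R2.
R3 ← R3 − 184/5·R2.
R4 ← R4 − 92/5·R2.
R3 ← R3 / (11820/211).
R1 ← R1 − 69/211·R3.
R2 ← R2 − 243/211·R3.
R4 ← R4 − 5910/211·R3.
Row 4 reduces to 0 = 1/2, a contradiction. The system is inconsistent.

no solution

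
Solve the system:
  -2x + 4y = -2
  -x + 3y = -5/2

Row-reduce the augmented matrix:
R1 ← R1 / (-2).
R2 ← R2 + 1·R1.
R1 ← R1 + 2·R2.
Reading off the reduced rows gives x = -2, y = -3/2.

x = -2, y = -3/2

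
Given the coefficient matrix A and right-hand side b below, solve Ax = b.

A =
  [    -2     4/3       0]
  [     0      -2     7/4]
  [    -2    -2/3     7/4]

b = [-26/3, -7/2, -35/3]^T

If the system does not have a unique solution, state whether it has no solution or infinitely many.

Row-reduce:
R1 ← R1 / (-2).
R3 ← R3 + 2·R1.
R2 ← R2 / (-2).
R1 ← R1 + 2/3·R2.
R3 ← R3 + 2·R2.
Row 3 reduces to 0 = 1/2, a contradiction. The system is inconsistent.

no solution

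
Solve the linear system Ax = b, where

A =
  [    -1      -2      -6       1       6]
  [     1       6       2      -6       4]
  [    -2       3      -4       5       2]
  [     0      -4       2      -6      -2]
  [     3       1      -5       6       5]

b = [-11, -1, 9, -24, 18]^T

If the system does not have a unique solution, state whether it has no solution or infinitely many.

x_1 = 1, x_2 = 1, x_3 = 4, x_4 = 4, x_5 = 2

Row-reduce the augmented matrix:
R1 ← R1 / (-1).
R2 ← R2 − 1·R1.
R3 ← R3 + 2·R1.
R5 ← R5 − 3·R1.
R2 ← R2 / (4).
R1 ← R1 − 2·R2.
R3 ← R3 − 7·R2.
R4 ← R4 + 4·R2.
R5 ← R5 + 5·R2.
R3 ← R3 / (15).
R1 ← R1 − 8·R3.
R2 ← R2 + 1·R3.
R4 ← R4 + 2·R3.
R5 ← R5 + 28·R3.
R4 ← R4 / (-283/30).
R1 ← R1 + 143/30·R4.
R2 ← R2 + 7/15·R4.
R3 ← R3 − 47/60·R4.
R5 ← R5 − 1481/60·R4.
R5 ← R5 / (-1272/283).
R1 ← R1 − 418/283·R5.
R2 ← R2 − 128/283·R5.
R3 ← R3 + 417/283·R5.
R4 ← R4 + 130/283·R5.
Reading off the reduced rows gives x_1 = 1, x_2 = 1, x_3 = 4, x_4 = 4, x_5 = 2.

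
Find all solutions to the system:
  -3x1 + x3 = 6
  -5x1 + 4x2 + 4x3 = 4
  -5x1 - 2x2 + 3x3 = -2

x1 = -4, x2 = 2, x3 = -6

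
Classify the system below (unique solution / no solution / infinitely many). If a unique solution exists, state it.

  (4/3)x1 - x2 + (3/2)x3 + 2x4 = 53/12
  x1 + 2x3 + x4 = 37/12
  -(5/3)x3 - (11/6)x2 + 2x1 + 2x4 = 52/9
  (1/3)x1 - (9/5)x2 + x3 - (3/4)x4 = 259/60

Row-reduce the augmented matrix:
R1 ← R1 / (4/3).
R2 ← R2 − 1·R1.
R3 ← R3 − 2·R1.
R4 ← R4 − 1/3·R1.
R2 ← R2 / (3/4).
R1 ← R1 + 3/4·R2.
R3 ← R3 + 1/3·R2.
R4 ← R4 + 31/20·R2.
R3 ← R3 / (-127/36).
R1 ← R1 − 2·R3.
R2 ← R2 − 7/6·R3.
R4 ← R4 − 73/30·R3.
R4 ← R4 / (-7941/2540).
R1 ← R1 − 39/127·R4.
R2 ← R2 + 136/127·R4.
R3 ← R3 − 44/127·R4.
Reading off the reduced rows gives x1 = 11/4, x2 = -4/3, x3 = 1/2, x4 = -2/3.

x1 = 11/4, x2 = -4/3, x3 = 1/2, x4 = -2/3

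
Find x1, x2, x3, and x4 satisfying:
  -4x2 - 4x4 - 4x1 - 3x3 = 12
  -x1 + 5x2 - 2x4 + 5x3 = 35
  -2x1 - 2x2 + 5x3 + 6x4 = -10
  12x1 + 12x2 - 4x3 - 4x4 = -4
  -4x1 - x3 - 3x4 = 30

Row-reduce the augmented matrix:
R1 ← R1 / (-4).
R2 ← R2 + 1·R1.
R3 ← R3 + 2·R1.
R4 ← R4 − 12·R1.
R5 ← R5 + 4·R1.
R2 ← R2 / (6).
R1 ← R1 − 1·R2.
R5 ← R5 − 4·R2.
R3 ← R3 / (13/2).
R1 ← R1 + 5/24·R3.
R2 ← R2 − 23/24·R3.
R4 ← R4 + 13·R3.
R5 ← R5 + 11/6·R3.
Swap R4 and R5.
R4 ← R4 / (51/13).
R1 ← R1 − 37/26·R4.
R2 ← R2 + 35/26·R4.
R3 ← R3 − 16/13·R4.
R5 reduces to 0 = 0, so the extra equation is consistent.
Reading off the reduced rows gives x1 = -6, x2 = 5, x3 = 0, x4 = -2.

x1 = -6, x2 = 5, x3 = 0, x4 = -2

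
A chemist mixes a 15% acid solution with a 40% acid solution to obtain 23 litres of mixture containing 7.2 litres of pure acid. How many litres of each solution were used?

Let a = litres of solution A, b = litres of solution B.
  a + b = 23
  (3/20)a + (2/5)b = 36/5
Row-reduce the augmented matrix:
R2 ← R2 − 3/20·R1.
R2 ← R2 / (1/4).
R1 ← R1 − 1·R2.
Reading off the reduced rows gives a = 8, b = 15.

litres of solution A: 8, litres of solution B: 15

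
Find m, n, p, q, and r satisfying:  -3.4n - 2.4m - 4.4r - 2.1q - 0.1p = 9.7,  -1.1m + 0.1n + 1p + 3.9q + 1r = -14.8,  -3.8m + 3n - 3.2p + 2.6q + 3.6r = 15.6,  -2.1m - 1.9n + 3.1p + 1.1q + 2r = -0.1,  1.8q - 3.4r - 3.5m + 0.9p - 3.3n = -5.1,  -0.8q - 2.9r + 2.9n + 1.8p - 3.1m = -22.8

Row-reduce the augmented matrix:
R1 ← R1 / (-12/5).
R2 ← R2 + 11/10·R1.
R3 ← R3 + 19/5·R1.
R4 ← R4 + 21/10·R1.
R5 ← R5 + 7/2·R1.
R6 ← R6 + 31/10·R1.
R2 ← R2 / (199/120).
R1 ← R1 − 17/12·R2.
R3 ← R3 − 503/60·R2.
R4 ← R4 − 43/40·R2.
R5 ← R5 − 199/120·R2.
R6 ← R6 − 175/24·R2.
R3 ← R3 / (-8287/995).
R1 ← R1 + 339/398·R3.
R2 ← R2 − 251/398·R3.
R4 ← R4 − 2497/995·R3.
R6 ← R6 + 2656/995·R3.
R4 ← R4 / (-483629/82870).
R1 ← R1 + 11361/8287·R4.
R2 ← R2 − 12592/8287·R4.
R3 ← R3 − 18563/8287·R4.
R6 ← R6 + 1117789/82870·R4.
Swap R5 and R6.
R5 ← R5 / (-71187117/4836290).
R1 ← R1 + 410168/483629·R5.
R2 ← R2 − 1020952/483629·R5.
R3 ← R3 − 732930/483629·R5.
R4 ← R4 + 205790/483629·R5.
R6 reduces to 0 = 0, so the extra equation is consistent.
Reading off the reduced rows gives m = -2, n = -4, p = -5, q = -4, r = 4.

m = -2, n = -4, p = -5, q = -4, r = 4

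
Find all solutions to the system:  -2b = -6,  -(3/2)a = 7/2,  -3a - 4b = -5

Row-reduce the augmented matrix:
Swap R1 and R2.
R1 ← R1 / (-3/2).
R3 ← R3 + 3·R1.
R2 ← R2 / (-2).
R3 ← R3 + 4·R2.
R3 reduces to 0 = 0, so the extra equation is consistent.
Reading off the reduced rows gives a = -7/3, b = 3.

a = -7/3, b = 3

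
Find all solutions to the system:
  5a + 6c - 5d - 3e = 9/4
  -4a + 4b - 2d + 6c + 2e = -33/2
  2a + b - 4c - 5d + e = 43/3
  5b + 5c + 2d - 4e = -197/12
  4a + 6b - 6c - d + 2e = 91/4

a = 3, b = -1/4, c = -4/3, d = -1/4, e = 2

Row-reduce the augmented matrix:
R1 ← R1 / (5).
R2 ← R2 + 4·R1.
R3 ← R3 − 2·R1.
R5 ← R5 − 4·R1.
R2 ← R2 / (4).
R3 ← R3 − 1·R2.
R4 ← R4 − 5·R2.
R5 ← R5 − 6·R2.
R3 ← R3 / (-91/10).
R1 ← R1 − 6/5·R3.
R2 ← R2 − 27/10·R3.
R4 ← R4 + 17/2·R3.
R5 ← R5 + 27·R3.
R4 ← R4 / (992/91).
R1 ← R1 + 109/91·R4.
R2 ← R2 + 177/91·R4.
R3 ← R3 − 15/91·R4.
R5 ← R5 − 1497/91·R4.
R5 ← R5 / (3323/496).
R1 ← R1 + 455/496·R5.
R2 ← R2 + 211/496·R5.
R3 ← R3 + 83/496·R5.
R4 ← R4 + 257/496·R5.
Reading off the reduced rows gives a = 3, b = -1/4, c = -4/3, d = -1/4, e = 2.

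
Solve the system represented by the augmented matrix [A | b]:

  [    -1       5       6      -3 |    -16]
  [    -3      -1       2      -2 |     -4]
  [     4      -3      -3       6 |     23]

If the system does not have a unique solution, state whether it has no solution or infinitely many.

infinitely many solutions

Row-reduce:
R1 ← R1 / (-1).
R2 ← R2 + 3·R1.
R3 ← R3 − 4·R1.
R2 ← R2 / (-16).
R1 ← R1 + 5·R2.
R3 ← R3 − 17·R2.
R3 ← R3 / (4).
R1 ← R1 + 1·R3.
R2 ← R2 − 1·R3.
Rank is 3 with 4 unknowns, leaving x_4 free.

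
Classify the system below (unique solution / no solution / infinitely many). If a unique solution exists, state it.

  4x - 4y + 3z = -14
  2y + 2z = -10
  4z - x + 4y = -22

x = 2, y = 1, z = -6

Row-reduce the augmented matrix:
R1 ← R1 / (4).
R3 ← R3 + 1·R1.
R2 ← R2 / (2).
R1 ← R1 + 1·R2.
R3 ← R3 − 3·R2.
R3 ← R3 / (7/4).
R1 ← R1 − 7/4·R3.
R2 ← R2 − 1·R3.
Reading off the reduced rows gives x = 2, y = 1, z = -6.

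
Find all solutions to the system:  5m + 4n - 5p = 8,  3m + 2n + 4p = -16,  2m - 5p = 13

Row-reduce the augmented matrix:
R1 ← R1 / (5).
R2 ← R2 − 3·R1.
R3 ← R3 − 2·R1.
R2 ← R2 / (-2/5).
R1 ← R1 − 4/5·R2.
R3 ← R3 + 8/5·R2.
R3 ← R3 / (-31).
R1 ← R1 − 13·R3.
R2 ← R2 + 35/2·R3.
Reading off the reduced rows gives m = -1, n = -1/2, p = -3.

m = -1, n = -1/2, p = -3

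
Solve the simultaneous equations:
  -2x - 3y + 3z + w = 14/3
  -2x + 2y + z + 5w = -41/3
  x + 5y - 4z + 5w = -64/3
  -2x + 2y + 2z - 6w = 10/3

x = 3, y = -5/3, z = 7/3, w = -4/3

Row-reduce the augmented matrix:
R1 ← R1 / (-2).
R2 ← R2 + 2·R1.
R3 ← R3 − 1·R1.
R4 ← R4 + 2·R1.
R2 ← R2 / (5).
R1 ← R1 − 3/2·R2.
R3 ← R3 − 7/2·R2.
R4 ← R4 − 5·R2.
R3 ← R3 / (-11/10).
R1 ← R1 + 9/10·R3.
R2 ← R2 + 2/5·R3.
R4 ← R4 − 1·R3.
R4 ← R4 / (-94/11).
R1 ← R1 + 43/11·R4.
R2 ← R2 + 2/11·R4.
R3 ← R3 + 27/11·R4.
Reading off the reduced rows gives x = 3, y = -5/3, z = 7/3, w = -4/3.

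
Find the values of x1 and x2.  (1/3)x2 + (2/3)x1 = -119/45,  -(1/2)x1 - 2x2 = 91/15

x1 = -14/5, x2 = -7/3

Row-reduce the augmented matrix:
R1 ← R1 / (2/3).
R2 ← R2 + 1/2·R1.
R2 ← R2 / (-7/4).
R1 ← R1 − 1/2·R2.
Reading off the reduced rows gives x1 = -14/5, x2 = -7/3.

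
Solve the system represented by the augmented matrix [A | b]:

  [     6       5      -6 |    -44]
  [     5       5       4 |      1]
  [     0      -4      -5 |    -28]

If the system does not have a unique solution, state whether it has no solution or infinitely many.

x_1 = -5, x_2 = 2, x_3 = 4

Row-reduce the augmented matrix:
R1 ← R1 / (6).
R2 ← R2 − 5·R1.
R2 ← R2 / (5/6).
R1 ← R1 − 5/6·R2.
R3 ← R3 + 4·R2.
R3 ← R3 / (191/5).
R1 ← R1 + 10·R3.
R2 ← R2 − 54/5·R3.
Reading off the reduced rows gives x_1 = -5, x_2 = 2, x_3 = 4.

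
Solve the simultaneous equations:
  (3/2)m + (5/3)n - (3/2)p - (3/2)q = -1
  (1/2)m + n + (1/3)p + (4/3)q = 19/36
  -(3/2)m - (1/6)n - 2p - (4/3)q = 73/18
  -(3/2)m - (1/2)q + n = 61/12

m = -5/2, n = 3/2, p = -1/2, q = 1/3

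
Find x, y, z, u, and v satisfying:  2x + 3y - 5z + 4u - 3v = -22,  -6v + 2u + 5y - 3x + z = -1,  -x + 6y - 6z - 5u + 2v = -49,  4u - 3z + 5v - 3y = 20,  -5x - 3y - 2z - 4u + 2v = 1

Row-reduce the augmented matrix:
R1 ← R1 / (2).
R2 ← R2 + 3·R1.
R3 ← R3 + 1·R1.
R5 ← R5 + 5·R1.
R2 ← R2 / (19/2).
R1 ← R1 − 3/2·R2.
R3 ← R3 − 15/2·R2.
R4 ← R4 + 3·R2.
R5 ← R5 − 9/2·R2.
R3 ← R3 / (-64/19).
R1 ← R1 + 28/19·R3.
R2 ← R2 + 13/19·R3.
R4 ← R4 + 96/19·R3.
R5 ← R5 + 217/19·R3.
R4 ← R4 / (41/2).
R1 ← R1 − 77/16·R4.
R2 ← R2 − 175/64·R4.
R3 ← R3 − 177/64·R4.
R5 ← R5 − 2163/64·R4.
R5 ← R5 / (-3729/328).
R1 ← R1 + 81/82·R5.
R2 ← R2 + 445/328·R5.
R3 ← R3 + 347/328·R5.
R4 ← R4 + 23/41·R5.
Reading off the reduced rows gives x = -3, y = -2, z = 4, u = 4, v = 2.

x = -3, y = -2, z = 4, u = 4, v = 2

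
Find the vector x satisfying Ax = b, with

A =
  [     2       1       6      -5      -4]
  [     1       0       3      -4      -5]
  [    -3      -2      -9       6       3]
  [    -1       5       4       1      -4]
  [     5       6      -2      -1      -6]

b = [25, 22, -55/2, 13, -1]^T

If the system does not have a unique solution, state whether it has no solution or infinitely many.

no solution

Row-reduce:
R1 ← R1 / (2).
R2 ← R2 − 1·R1.
R3 ← R3 + 3·R1.
R4 ← R4 + 1·R1.
R5 ← R5 − 5·R1.
R2 ← R2 / (-1/2).
R1 ← R1 − 1/2·R2.
R3 ← R3 + 1/2·R2.
R4 ← R4 − 11/2·R2.
R5 ← R5 − 7/2·R2.
Swap R3 and R4.
R3 ← R3 / (7).
R1 ← R1 − 3·R3.
R5 ← R5 + 17·R3.
Swap R4 and R5.
R4 ← R4 / (-299/7).
R1 ← R1 − 26/7·R4.
R2 ← R2 − 3·R4.
R3 ← R3 + 18/7·R4.
Row 5 reduces to 0 = 1/2, a contradiction. The system is inconsistent.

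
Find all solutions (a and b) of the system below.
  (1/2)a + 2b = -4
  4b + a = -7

Row-reduce:
R1 ← R1 / (1/2).
R2 ← R2 − 1·R1.
Row 2 reduces to 0 = 1, a contradiction. The system is inconsistent.

no solution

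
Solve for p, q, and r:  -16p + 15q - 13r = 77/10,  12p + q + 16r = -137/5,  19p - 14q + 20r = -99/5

p = -1/5, q = -1, r = -3/2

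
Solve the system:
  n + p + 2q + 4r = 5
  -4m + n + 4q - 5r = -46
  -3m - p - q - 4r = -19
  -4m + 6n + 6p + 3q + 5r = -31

infinitely many solutions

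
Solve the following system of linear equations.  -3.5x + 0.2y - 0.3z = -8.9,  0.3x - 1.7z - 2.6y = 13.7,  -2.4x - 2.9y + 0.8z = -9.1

x = 3, y = -1, z = -6

Row-reduce the augmented matrix:
R1 ← R1 / (-7/2).
R2 ← R2 − 3/10·R1.
R3 ← R3 + 12/5·R1.
R2 ← R2 / (-452/175).
R1 ← R1 + 2/35·R2.
R3 ← R3 + 1063/350·R2.
R3 ← R3 / (6859/2260).
R1 ← R1 − 14/113·R3.
R2 ← R2 − 151/226·R3.
Reading off the reduced rows gives x = 3, y = -1, z = -6.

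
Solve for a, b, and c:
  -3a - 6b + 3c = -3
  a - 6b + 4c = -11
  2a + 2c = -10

Row-reduce the augmented matrix:
R1 ← R1 / (-3).
R2 ← R2 − 1·R1.
R3 ← R3 − 2·R1.
R2 ← R2 / (-8).
R1 ← R1 − 2·R2.
R3 ← R3 + 4·R2.
R3 ← R3 / (3/2).
R1 ← R1 − 1/4·R3.
R2 ← R2 + 5/8·R3.
Reading off the reduced rows gives a = -1, b = -1, c = -4.

a = -1, b = -1, c = -4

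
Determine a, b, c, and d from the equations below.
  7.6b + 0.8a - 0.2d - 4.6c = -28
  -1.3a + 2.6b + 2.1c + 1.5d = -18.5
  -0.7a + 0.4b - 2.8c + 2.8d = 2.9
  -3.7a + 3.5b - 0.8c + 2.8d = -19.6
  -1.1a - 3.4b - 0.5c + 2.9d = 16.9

Row-reduce the augmented matrix:
R1 ← R1 / (4/5).
R2 ← R2 + 13/10·R1.
R3 ← R3 + 7/10·R1.
R4 ← R4 + 37/10·R1.
R5 ← R5 + 11/10·R1.
R2 ← R2 / (299/20).
R1 ← R1 − 19/2·R2.
R3 ← R3 − 141/20·R2.
R4 ← R4 − 773/20·R2.
R5 ← R5 − 141/20·R2.
R3 ← R3 / (-6414/1495).
R1 ← R1 + 698/299·R3.
R2 ← R2 + 215/598·R3.
R4 ← R4 + 48911/5980·R3.
R5 ← R5 + 6414/1495·R3.
R4 ← R4 / (-109267/21380).
R1 ← R1 + 2270/1069·R4.
R2 ← R2 + 203/2138·R4.
R3 ← R3 + 516/1069·R4.
R5 reduces to 0 = 0, so the extra equation is consistent.
Reading off the reduced rows gives a = 1, b = -5, c = -2, d = 0.

a = 1, b = -5, c = -2, d = 0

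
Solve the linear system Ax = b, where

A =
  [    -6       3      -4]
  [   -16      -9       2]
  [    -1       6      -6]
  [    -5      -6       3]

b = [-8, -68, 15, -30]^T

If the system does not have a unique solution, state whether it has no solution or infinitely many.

Row-reduce the augmented matrix:
R1 ← R1 / (-6).
R2 ← R2 + 16·R1.
R3 ← R3 + 1·R1.
R4 ← R4 + 5·R1.
R2 ← R2 / (-17).
R1 ← R1 + 1/2·R2.
R3 ← R3 − 11/2·R2.
R4 ← R4 + 17/2·R2.
R3 ← R3 / (-21/17).
R1 ← R1 − 5/17·R3.
R2 ← R2 + 38/51·R3.
R4 reduces to 0 = 0, so the extra equation is consistent.
Reading off the reduced rows gives x_1 = 3, x_2 = 2, x_3 = -1.

x_1 = 3, x_2 = 2, x_3 = -1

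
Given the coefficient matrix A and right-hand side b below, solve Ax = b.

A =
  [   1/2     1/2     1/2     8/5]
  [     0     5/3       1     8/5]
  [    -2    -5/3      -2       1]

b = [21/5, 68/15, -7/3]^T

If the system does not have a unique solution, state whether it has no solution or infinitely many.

infinitely many solutions

Row-reduce:
R1 ← R1 / (1/2).
R3 ← R3 + 2·R1.
R2 ← R2 / (5/3).
R1 ← R1 − 1·R2.
R3 ← R3 − 1/3·R2.
R3 ← R3 / (-1/5).
R1 ← R1 − 2/5·R3.
R2 ← R2 − 3/5·R3.
Rank is 3 with 4 unknowns, leaving x_4 free.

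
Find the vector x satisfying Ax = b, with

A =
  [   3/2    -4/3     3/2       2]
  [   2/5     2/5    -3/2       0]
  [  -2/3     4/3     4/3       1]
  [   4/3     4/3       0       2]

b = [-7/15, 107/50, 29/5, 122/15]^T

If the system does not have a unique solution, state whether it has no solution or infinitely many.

Row-reduce the augmented matrix:
R1 ← R1 / (3/2).
R2 ← R2 − 2/5·R1.
R3 ← R3 + 2/3·R1.
R4 ← R4 − 4/3·R1.
R2 ← R2 / (34/45).
R1 ← R1 + 8/9·R2.
R3 ← R3 − 20/27·R2.
R4 ← R4 − 68/27·R2.
R3 ← R3 / (197/51).
R1 ← R1 + 21/17·R3.
R2 ← R2 + 171/68·R3.
R4 ← R4 − 5·R3.
R4 ← R4 / (-221/197).
R1 ← R1 − 291/197·R4.
R2 ← R2 − 681/788·R4.
R3 ← R3 − 123/197·R4.
Reading off the reduced rows gives x_1 = -1, x_2 = 13/5, x_3 = -1, x_4 = 3.

x_1 = -1, x_2 = 13/5, x_3 = -1, x_4 = 3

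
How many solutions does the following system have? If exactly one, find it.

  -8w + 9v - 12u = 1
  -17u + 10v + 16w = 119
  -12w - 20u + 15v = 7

u = -5, v = -3, w = 4

Row-reduce the augmented matrix:
R1 ← R1 / (-12).
R2 ← R2 + 17·R1.
R3 ← R3 + 20·R1.
R2 ← R2 / (-11/4).
R1 ← R1 + 3/4·R2.
R3 ← R3 / (4/3).
R1 ← R1 + 224/33·R3.
R2 ← R2 + 328/33·R3.
Reading off the reduced rows gives u = -5, v = -3, w = 4.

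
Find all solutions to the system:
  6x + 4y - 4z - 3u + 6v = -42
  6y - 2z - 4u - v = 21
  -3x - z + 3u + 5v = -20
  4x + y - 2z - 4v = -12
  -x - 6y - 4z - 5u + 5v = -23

Row-reduce the augmented matrix:
R1 ← R1 / (6).
R3 ← R3 + 3·R1.
R4 ← R4 − 4·R1.
R5 ← R5 + 1·R1.
R2 ← R2 / (6).
R1 ← R1 − 2/3·R2.
R3 ← R3 − 2·R2.
R4 ← R4 + 5/3·R2.
R5 ← R5 + 16/3·R2.
R3 ← R3 / (-7/3).
R1 ← R1 + 4/9·R3.
R2 ← R2 + 1/3·R3.
R4 ← R4 − 1/9·R3.
R5 ← R5 + 58/9·R3.
R4 ← R4 / (43/42).
R1 ← R1 + 25/42·R4.
R2 ← R2 + 15/14·R4.
R3 ← R3 + 17/14·R4.
R5 ← R5 + 709/42·R4.
R5 ← R5 / (-12715/86).
R1 ← R1 + 435/86·R5.
R2 ← R2 + 413/43·R5.
R3 ← R3 + 1111/86·R5.
R4 ← R4 + 331/43·R5.
Reading off the reduced rows gives x = -4, y = 2, z = 5, u = -4, v = -3.

x = -4, y = 2, z = 5, u = -4, v = -3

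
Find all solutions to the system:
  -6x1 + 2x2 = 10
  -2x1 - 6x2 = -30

x1 = 0, x2 = 5

Row-reduce the augmented matrix:
R1 ← R1 / (-6).
R2 ← R2 + 2·R1.
R2 ← R2 / (-20/3).
R1 ← R1 + 1/3·R2.
Reading off the reduced rows gives x1 = 0, x2 = 5.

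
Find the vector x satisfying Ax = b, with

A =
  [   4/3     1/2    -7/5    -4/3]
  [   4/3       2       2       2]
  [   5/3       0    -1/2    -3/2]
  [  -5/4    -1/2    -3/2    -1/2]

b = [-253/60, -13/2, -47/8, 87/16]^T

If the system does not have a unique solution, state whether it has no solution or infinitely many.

Row-reduce the augmented matrix:
R1 ← R1 / (4/3).
R2 ← R2 − 4/3·R1.
R3 ← R3 − 5/3·R1.
R4 ← R4 + 5/4·R1.
R2 ← R2 / (3/2).
R1 ← R1 − 3/8·R2.
R3 ← R3 + 5/8·R2.
R4 ← R4 + 1/32·R2.
R3 ← R3 / (8/3).
R1 ← R1 + 19/10·R3.
R2 ← R2 − 34/15·R3.
R4 ← R4 + 329/120·R3.
R4 ← R4 / (-13/160).
R1 ← R1 + 29/40·R4.
R2 ← R2 − 9/10·R4.
R3 ← R3 − 7/12·R4.
Reading off the reduced rows gives x_1 = -9/4, x_2 = -2, x_3 = -7/4, x_4 = 2.

x_1 = -9/4, x_2 = -2, x_3 = -7/4, x_4 = 2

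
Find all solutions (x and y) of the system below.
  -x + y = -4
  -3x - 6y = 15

x = 1, y = -3

From equation 1: x = 4 + y.
Substitute into equation 2 and solve: y = -3.
Then x = 1.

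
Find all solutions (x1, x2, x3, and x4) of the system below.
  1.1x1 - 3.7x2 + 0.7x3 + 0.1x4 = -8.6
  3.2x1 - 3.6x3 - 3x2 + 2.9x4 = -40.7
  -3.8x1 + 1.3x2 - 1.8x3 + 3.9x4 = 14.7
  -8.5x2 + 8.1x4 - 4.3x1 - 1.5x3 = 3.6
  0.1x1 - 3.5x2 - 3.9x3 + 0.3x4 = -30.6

Row-reduce the augmented matrix:
R1 ← R1 / (11/10).
R2 ← R2 − 16/5·R1.
R3 ← R3 + 19/5·R1.
R4 ← R4 + 43/10·R1.
R5 ← R5 − 1/10·R1.
R2 ← R2 / (427/55).
R1 ← R1 + 37/11·R2.
R3 ← R3 + 1263/110·R2.
R4 ← R4 + 1263/55·R2.
R5 ← R5 + 174/55·R2.
R3 ← R3 / (-16477/2135).
R1 ← R1 + 771/427·R3.
R2 ← R2 + 310/427·R3.
R4 ← R4 + 32954/2135·R3.
R5 ← R5 + 13366/2135·R3.
Swap R4 and R5.
R4 ← R4 / (-860079/164770).
R1 ← R1 + 44471/65908·R4.
R2 ← R2 + 7024/16477·R4.
R3 ← R3 + 69209/65908·R4.
R5 reduces to 0 = 0, so the extra equation is consistent.
Reading off the reduced rows gives x1 = -5, x2 = 2, x3 = 6, x4 = 1.

x1 = -5, x2 = 2, x3 = 6, x4 = 1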